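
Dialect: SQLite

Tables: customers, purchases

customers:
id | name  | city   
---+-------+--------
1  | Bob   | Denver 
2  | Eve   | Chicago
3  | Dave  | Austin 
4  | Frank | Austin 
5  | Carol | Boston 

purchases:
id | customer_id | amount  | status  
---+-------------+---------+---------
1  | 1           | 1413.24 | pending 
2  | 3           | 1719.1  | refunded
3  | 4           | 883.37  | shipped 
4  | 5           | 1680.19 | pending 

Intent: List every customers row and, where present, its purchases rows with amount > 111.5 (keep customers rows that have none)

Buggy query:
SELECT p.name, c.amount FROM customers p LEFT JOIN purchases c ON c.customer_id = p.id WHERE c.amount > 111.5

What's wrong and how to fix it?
Bug: A WHERE condition on the right-hand table after LEFT JOIN drops unmatched parents

Fix: Put 'c.amount > 111.5' in the JOIN's ON clause instead of WHERE

Corrected query:
SELECT p.name, c.amount FROM customers p LEFT JOIN purchases c ON c.customer_id = p.id AND c.amount > 111.5

Result:
name  | amount 
------+--------
Bob   | 1413.24
Eve   | NULL   
Dave  | 1719.1 
Frank | 883.37 
Carol | 1680.19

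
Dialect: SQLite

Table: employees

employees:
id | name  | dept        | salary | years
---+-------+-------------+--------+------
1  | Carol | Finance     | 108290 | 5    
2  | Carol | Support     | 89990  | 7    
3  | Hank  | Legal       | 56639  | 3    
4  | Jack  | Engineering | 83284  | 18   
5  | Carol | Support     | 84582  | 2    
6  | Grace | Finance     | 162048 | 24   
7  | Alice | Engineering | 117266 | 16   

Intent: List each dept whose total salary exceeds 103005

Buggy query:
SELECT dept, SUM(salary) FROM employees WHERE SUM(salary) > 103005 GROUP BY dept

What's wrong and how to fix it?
Bug: SUM(salary) is an aggregate, but WHERE filters rows before aggregation

Fix: Use HAVING (which filters groups after aggregation) instead of WHERE

Corrected query:
SELECT dept, SUM(salary) FROM employees GROUP BY dept HAVING SUM(salary) > 103005

Result:
dept        | SUM(salary)
------------+------------
Engineering | 200550     
Finance     | 270338     
Support     | 174572     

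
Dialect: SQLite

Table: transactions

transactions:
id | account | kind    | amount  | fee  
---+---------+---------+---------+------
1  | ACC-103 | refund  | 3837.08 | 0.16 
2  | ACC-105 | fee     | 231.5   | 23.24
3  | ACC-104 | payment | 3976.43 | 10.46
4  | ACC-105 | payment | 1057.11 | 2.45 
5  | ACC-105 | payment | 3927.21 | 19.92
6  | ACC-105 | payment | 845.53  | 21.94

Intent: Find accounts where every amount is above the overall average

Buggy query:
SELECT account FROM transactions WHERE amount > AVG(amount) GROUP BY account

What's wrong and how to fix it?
Bug: AVG() is an aggregate; it can't sit directly in WHERE

Fix: Compute the overall average in a scalar subquery and compare each group's MIN against it in HAVING

Corrected query:
SELECT account FROM transactions GROUP BY account HAVING MIN(amount) > (SELECT AVG(amount) FROM transactions)

Result:
account
-------
ACC-103
ACC-104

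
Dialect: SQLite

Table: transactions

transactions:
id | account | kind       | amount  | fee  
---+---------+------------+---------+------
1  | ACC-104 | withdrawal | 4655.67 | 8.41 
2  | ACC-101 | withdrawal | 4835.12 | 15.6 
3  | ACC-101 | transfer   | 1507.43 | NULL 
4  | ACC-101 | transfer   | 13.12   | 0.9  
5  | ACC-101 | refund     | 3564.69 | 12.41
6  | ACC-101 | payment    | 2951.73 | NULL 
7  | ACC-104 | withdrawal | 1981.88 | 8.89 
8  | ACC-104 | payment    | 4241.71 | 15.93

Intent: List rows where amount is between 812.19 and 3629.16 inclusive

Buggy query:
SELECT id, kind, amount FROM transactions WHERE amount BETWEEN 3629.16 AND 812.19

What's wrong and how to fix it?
Bug: BETWEEN expects the lower bound first; with 3629.16 AND 812.19 the range is empty

Fix: Swap the bounds so the smaller value comes first

Corrected query:
SELECT id, kind, amount FROM transactions WHERE amount BETWEEN 812.19 AND 3629.16

Result:
id | kind       | amount 
---+------------+--------
3  | transfer   | 1507.43
5  | refund     | 3564.69
6  | payment    | 2951.73
7  | withdrawal | 1981.88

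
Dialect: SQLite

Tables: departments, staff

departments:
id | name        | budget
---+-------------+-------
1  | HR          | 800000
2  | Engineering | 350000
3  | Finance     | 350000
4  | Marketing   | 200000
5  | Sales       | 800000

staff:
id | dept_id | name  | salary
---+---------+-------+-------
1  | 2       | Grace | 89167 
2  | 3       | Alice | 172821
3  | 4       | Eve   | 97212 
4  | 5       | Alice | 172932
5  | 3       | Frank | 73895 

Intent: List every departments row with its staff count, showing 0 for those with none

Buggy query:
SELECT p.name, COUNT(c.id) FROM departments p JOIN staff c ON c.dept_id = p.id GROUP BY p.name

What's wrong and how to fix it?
Bug: An inner join excludes parents with zero children

Fix: Use LEFT JOIN so parents without children still appear (COUNT(c.id) gives 0)

Corrected query:
SELECT p.name, COUNT(c.id) FROM departments p LEFT JOIN staff c ON c.dept_id = p.id GROUP BY p.name

Result:
name        | COUNT(c.id)
------------+------------
Engineering | 1          
Finance     | 2          
HR          | 0          
Marketing   | 1          
Sales       | 1          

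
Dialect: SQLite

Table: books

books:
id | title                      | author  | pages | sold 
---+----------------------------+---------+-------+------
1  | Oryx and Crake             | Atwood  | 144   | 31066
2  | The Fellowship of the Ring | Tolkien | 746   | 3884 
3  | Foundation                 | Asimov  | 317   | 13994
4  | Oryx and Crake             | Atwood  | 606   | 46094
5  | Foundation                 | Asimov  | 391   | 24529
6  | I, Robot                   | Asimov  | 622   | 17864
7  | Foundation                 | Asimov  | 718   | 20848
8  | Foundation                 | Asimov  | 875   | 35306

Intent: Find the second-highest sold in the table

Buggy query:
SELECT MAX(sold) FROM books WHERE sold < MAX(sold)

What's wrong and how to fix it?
Bug: MAX(sold) on the right of the comparison is an aggregate-in-WHERE error

Fix: Put the inner MAX in a scalar subquery

Corrected query:
SELECT MAX(sold) FROM books WHERE sold < (SELECT MAX(sold) FROM books)

Result:
MAX(sold)
---------
35306    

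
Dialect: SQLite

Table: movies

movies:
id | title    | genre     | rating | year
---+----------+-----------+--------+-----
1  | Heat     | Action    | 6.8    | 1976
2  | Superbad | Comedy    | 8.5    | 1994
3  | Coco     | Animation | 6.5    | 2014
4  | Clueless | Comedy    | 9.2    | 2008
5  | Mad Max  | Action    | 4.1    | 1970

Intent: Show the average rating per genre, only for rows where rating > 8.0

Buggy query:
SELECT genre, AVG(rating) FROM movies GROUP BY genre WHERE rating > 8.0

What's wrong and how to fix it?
Bug: Row-level WHERE must come before GROUP BY in the clause order

Fix: Place WHERE between FROM and GROUP BY

Corrected query:
SELECT genre, AVG(rating) FROM movies WHERE rating > 8.0 GROUP BY genre

Result:
genre  | AVG(rating)
-------+------------
Comedy | 8.85       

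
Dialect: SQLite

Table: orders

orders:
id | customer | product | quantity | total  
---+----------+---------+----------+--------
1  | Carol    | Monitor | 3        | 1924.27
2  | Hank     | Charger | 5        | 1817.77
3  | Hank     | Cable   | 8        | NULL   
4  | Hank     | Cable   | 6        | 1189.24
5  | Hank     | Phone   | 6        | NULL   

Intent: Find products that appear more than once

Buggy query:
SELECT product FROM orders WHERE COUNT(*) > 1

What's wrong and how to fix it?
Bug: COUNT(*) is an aggregate and cannot be used in WHERE

Fix: Group first, then use HAVING for the count condition

Corrected query:
SELECT product FROM orders GROUP BY product HAVING COUNT(*) > 1

Result:
product
-------
Cable  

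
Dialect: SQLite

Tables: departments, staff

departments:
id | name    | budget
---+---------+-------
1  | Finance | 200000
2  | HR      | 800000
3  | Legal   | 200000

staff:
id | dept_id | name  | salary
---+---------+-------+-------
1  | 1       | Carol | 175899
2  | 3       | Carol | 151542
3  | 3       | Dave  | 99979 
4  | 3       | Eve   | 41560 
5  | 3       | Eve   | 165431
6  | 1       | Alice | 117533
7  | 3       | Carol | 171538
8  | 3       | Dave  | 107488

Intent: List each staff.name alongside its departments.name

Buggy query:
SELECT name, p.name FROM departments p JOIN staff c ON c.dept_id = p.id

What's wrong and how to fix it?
Bug: 'name' exists in both joined tables, so the database can't tell which one is meant

Fix: Prefix ambiguous columns with the table alias

Corrected query:
SELECT c.name, p.name FROM departments p JOIN staff c ON c.dept_id = p.id

Result:
name  | name   
------+--------
Carol | Finance
Carol | Legal  
Dave  | Legal  
Eve   | Legal  
Eve   | Legal  
Alice | Finance
Carol | Legal  
Dave  | Legal  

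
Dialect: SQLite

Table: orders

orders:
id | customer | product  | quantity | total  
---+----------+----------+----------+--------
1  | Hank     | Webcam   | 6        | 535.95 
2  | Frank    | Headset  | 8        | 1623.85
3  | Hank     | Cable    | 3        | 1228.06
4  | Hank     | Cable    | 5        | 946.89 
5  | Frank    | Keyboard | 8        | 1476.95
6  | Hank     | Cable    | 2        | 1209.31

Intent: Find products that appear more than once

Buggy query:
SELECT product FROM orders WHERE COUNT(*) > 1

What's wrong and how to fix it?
Bug: WHERE can't reference COUNT(*); aggregates are computed after WHERE

Fix: Group first, then use HAVING for the count condition

Corrected query:
SELECT product FROM orders GROUP BY product HAVING COUNT(*) > 1

Result:
product
-------
Cable  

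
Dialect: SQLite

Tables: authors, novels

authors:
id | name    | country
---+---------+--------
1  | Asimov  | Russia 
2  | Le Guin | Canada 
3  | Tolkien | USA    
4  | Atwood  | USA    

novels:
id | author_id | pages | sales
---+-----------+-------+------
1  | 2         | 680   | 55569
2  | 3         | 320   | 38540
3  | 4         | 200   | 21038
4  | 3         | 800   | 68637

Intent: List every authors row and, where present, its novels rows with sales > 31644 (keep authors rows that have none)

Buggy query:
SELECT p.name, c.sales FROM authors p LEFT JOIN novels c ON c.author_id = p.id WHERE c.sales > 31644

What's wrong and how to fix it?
Bug: A WHERE condition on the right-hand table after LEFT JOIN drops unmatched parents

Fix: Move the right-table condition into the ON clause so unmatched parents are kept

Corrected query:
SELECT p.name, c.sales FROM authors p LEFT JOIN novels c ON c.author_id = p.id AND c.sales > 31644

Result:
name    | sales
--------+------
Asimov  | NULL 
Le Guin | 55569
Tolkien | 38540
Tolkien | 68637
Atwood  | NULL 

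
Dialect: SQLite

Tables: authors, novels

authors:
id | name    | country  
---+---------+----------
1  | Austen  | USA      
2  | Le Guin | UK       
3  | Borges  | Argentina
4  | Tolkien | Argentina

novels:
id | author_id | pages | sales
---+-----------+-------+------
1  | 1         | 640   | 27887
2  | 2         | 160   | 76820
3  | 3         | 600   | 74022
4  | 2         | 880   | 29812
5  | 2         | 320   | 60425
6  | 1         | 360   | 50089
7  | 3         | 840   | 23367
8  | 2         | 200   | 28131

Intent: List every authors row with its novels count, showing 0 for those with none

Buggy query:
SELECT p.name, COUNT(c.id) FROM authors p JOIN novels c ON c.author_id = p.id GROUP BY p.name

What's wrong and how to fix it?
Bug: INNER JOIN drops authors rows that have no matching novels rows

Fix: Switch to LEFT JOIN to retain unmatched parent rows

Corrected query:
SELECT p.name, COUNT(c.id) FROM authors p LEFT JOIN novels c ON c.author_id = p.id GROUP BY p.name

Result:
name    | COUNT(c.id)
--------+------------
Austen  | 2          
Borges  | 2          
Le Guin | 4          
Tolkien | 0          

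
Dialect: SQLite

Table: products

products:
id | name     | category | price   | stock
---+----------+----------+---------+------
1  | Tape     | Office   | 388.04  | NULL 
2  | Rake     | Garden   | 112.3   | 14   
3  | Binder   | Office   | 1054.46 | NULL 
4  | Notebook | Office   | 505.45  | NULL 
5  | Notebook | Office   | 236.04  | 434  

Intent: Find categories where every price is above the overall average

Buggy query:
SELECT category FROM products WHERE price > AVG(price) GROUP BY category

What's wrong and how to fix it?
Bug: AVG() is an aggregate; it can't sit directly in WHERE

Fix: Compute the overall average in a scalar subquery and compare each group's MIN against it in HAVING

Corrected query:
SELECT category FROM products GROUP BY category HAVING MIN(price) > (SELECT AVG(price) FROM products)

Result:
(no rows)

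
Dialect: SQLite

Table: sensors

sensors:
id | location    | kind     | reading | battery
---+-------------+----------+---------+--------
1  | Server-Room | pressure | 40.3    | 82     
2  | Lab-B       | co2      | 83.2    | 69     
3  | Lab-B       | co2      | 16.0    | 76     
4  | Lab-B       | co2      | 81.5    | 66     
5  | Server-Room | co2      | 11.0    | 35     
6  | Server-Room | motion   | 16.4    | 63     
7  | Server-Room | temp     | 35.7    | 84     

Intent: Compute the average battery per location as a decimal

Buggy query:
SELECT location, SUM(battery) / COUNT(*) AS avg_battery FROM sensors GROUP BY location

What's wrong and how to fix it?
Bug: Both operands are integers, so '/' performs integer division and truncates

Fix: Multiply by 1.0 (or CAST to REAL) to force floating-point division

Corrected query:
SELECT location, SUM(battery) * 1.0 / COUNT(*) AS avg_battery FROM sensors GROUP BY location

Result:
location    | avg_battery
------------+------------
Lab-B       | 70.333333  
Server-Room | 66         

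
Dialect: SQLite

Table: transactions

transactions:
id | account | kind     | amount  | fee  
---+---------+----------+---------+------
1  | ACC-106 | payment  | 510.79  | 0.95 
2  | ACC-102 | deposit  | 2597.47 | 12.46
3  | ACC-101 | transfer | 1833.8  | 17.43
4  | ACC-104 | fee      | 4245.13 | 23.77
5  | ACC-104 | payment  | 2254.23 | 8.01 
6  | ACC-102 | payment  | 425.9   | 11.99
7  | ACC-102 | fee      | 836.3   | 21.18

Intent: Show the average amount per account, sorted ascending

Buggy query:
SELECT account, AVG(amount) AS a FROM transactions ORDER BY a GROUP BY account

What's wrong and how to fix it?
Bug: ORDER BY appears before GROUP BY; SQL clause order requires GROUP BY first

Fix: Reorder: SELECT … FROM … GROUP BY … ORDER BY …

Corrected query:
SELECT account, AVG(amount) AS a FROM transactions GROUP BY account ORDER BY a

Result:
account | a          
--------+------------
ACC-106 | 510.79     
ACC-102 | 1286.556667
ACC-101 | 1833.8     
ACC-104 | 3249.68    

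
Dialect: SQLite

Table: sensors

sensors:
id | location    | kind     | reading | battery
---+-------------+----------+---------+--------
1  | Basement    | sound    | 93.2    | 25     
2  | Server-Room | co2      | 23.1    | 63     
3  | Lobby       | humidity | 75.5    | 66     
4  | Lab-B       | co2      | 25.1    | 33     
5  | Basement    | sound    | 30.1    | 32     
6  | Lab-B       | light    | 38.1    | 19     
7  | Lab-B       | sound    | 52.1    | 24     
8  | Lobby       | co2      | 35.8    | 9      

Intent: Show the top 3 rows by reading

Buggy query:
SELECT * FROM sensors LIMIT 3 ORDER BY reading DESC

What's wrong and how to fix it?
Bug: LIMIT must come after ORDER BY

Fix: Sort with ORDER BY, then apply LIMIT

Corrected query:
SELECT * FROM sensors ORDER BY reading DESC LIMIT 3

Result:
id | location | kind     | reading | battery
---+----------+----------+---------+--------
1  | Basement | sound    | 93.2    | 25     
3  | Lobby    | humidity | 75.5    | 66     
7  | Lab-B    | sound    | 52.1    | 24     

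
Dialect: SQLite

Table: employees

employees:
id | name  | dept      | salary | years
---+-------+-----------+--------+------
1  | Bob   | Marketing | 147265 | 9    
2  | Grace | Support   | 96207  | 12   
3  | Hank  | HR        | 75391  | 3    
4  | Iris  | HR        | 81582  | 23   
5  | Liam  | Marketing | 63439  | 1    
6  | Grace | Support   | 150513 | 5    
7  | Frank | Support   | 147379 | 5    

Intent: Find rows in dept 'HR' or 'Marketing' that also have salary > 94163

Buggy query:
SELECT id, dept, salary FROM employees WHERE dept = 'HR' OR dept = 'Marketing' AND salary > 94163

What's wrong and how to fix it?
Bug: AND binds tighter than OR, so this parses as dept = 'HR' OR (dept = 'Marketing' AND salary > 94163)

Fix: Add parentheses around the OR so the AND applies to both alternatives

Corrected query:
SELECT id, dept, salary FROM employees WHERE (dept = 'HR' OR dept = 'Marketing') AND salary > 94163

Result:
id | dept      | salary
---+-----------+-------
1  | Marketing | 147265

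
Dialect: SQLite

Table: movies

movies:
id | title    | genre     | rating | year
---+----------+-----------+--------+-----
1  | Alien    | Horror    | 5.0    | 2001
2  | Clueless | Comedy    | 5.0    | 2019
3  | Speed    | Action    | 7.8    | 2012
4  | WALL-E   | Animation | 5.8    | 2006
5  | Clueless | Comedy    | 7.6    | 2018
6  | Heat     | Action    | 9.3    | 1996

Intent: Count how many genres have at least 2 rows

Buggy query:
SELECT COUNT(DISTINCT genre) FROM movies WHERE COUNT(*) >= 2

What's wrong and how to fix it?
Bug: COUNT(*) cannot appear in WHERE; the per-group count doesn't exist yet

Fix: Group first with HAVING COUNT(*) >= 2, then COUNT the resulting groups

Corrected query:
SELECT COUNT(*) FROM (SELECT genre FROM movies GROUP BY genre HAVING COUNT(*) >= 2)

Result:
COUNT(*)
--------
2       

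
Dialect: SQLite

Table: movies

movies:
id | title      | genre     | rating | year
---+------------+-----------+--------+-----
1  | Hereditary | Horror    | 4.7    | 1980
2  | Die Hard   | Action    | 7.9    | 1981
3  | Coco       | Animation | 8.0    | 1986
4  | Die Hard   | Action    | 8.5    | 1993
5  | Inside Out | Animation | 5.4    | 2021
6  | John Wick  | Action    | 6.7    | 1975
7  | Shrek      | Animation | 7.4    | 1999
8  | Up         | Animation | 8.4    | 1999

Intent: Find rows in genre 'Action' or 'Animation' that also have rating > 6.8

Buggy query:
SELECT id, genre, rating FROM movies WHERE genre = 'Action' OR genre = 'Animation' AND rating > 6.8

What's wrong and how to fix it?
Bug: AND binds tighter than OR, so this parses as genre = 'Action' OR (genre = 'Animation' AND rating > 6.8)

Fix: Add parentheses around the OR so the AND applies to both alternatives

Corrected query:
SELECT id, genre, rating FROM movies WHERE (genre = 'Action' OR genre = 'Animation') AND rating > 6.8

Result:
id | genre     | rating
---+-----------+-------
2  | Action    | 7.9   
3  | Animation | 8     
4  | Action    | 8.5   
7  | Animation | 7.4   
8  | Animation | 8.4   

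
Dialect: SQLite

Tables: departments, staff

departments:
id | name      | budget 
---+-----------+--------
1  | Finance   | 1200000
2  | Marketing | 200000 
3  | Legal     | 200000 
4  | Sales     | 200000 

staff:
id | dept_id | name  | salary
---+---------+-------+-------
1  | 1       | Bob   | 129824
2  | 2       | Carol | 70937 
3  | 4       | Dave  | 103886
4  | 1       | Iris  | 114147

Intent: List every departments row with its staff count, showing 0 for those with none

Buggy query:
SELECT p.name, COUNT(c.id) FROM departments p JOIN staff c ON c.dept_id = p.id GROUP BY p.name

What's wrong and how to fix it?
Bug: INNER JOIN drops departments rows that have no matching staff rows

Fix: Use LEFT JOIN so parents without children still appear (COUNT(c.id) gives 0)

Corrected query:
SELECT p.name, COUNT(c.id) FROM departments p LEFT JOIN staff c ON c.dept_id = p.id GROUP BY p.name

Result:
name      | COUNT(c.id)
----------+------------
Finance   | 2          
Legal     | 0          
Marketing | 1          
Sales     | 1          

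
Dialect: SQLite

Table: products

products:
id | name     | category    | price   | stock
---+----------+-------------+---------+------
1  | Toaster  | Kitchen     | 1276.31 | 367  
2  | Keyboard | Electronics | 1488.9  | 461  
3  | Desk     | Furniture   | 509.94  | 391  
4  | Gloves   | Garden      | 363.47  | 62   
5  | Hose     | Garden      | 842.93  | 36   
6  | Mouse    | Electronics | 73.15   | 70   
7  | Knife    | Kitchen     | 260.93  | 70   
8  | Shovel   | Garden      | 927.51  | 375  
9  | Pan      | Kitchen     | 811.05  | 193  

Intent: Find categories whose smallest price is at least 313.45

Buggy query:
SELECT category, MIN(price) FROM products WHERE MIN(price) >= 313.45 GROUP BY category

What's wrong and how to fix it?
Bug: Aggregates like MIN are computed per group after WHERE runs

Fix: Replace WHERE with HAVING after the GROUP BY

Corrected query:
SELECT category, MIN(price) FROM products GROUP BY category HAVING MIN(price) >= 313.45

Result:
category  | MIN(price)
----------+-----------
Furniture | 509.94    
Garden    | 363.47    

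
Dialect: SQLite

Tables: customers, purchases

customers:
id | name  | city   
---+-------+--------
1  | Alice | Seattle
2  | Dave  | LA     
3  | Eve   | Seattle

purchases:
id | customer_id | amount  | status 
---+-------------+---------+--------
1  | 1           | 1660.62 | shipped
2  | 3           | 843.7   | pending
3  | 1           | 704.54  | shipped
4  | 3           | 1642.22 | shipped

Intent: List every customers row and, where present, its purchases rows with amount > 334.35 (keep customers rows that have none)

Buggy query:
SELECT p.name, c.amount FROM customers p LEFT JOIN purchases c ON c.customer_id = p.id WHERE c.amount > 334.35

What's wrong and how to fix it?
Bug: Filtering c.amount in WHERE discards the NULL rows produced by LEFT JOIN, turning it into an inner join

Fix: Put 'c.amount > 334.35' in the JOIN's ON clause instead of WHERE

Corrected query:
SELECT p.name, c.amount FROM customers p LEFT JOIN purchases c ON c.customer_id = p.id AND c.amount > 334.35

Result:
name  | amount 
------+--------
Alice | 704.54 
Alice | 1660.62
Dave  | NULL   
Eve   | 843.7  
Eve   | 1642.22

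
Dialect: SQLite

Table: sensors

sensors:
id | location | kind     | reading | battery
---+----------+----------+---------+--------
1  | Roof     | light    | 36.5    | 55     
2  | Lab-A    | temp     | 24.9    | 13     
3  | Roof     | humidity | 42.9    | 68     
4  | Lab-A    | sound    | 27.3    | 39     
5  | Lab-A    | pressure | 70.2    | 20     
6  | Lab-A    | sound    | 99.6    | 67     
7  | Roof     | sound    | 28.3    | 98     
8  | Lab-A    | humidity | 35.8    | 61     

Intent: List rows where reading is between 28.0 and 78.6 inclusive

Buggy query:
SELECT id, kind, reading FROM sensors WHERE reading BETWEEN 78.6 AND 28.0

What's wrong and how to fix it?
Bug: The bounds are reversed; BETWEEN a AND b requires a <= b to match anything

Fix: Write BETWEEN 28.0 AND 78.6

Corrected query:
SELECT id, kind, reading FROM sensors WHERE reading BETWEEN 28.0 AND 78.6

Result:
id | kind     | reading
---+----------+--------
1  | light    | 36.5   
3  | humidity | 42.9   
5  | pressure | 70.2   
7  | sound    | 28.3   
8  | humidity | 35.8   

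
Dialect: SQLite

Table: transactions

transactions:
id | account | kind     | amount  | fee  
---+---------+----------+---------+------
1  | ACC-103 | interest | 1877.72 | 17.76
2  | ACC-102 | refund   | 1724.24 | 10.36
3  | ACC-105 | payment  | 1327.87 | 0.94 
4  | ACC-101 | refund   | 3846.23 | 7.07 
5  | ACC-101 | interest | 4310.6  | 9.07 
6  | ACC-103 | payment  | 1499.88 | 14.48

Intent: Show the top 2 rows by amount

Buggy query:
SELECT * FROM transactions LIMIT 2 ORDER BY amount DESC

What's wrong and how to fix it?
Bug: LIMIT must come after ORDER BY

Fix: Sort with ORDER BY, then apply LIMIT

Corrected query:
SELECT * FROM transactions ORDER BY amount DESC LIMIT 2

Result:
id | account | kind     | amount  | fee 
---+---------+----------+---------+-----
5  | ACC-101 | interest | 4310.6  | 9.07
4  | ACC-101 | refund   | 3846.23 | 7.07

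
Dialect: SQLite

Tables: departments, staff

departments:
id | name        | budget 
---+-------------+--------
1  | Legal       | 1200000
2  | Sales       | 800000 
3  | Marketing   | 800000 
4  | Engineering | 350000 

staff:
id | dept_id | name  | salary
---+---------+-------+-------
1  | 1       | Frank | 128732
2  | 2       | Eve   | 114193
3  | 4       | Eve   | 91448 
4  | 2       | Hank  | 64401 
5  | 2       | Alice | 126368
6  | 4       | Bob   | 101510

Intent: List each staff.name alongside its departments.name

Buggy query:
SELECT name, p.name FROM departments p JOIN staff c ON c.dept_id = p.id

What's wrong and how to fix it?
Bug: 'name' exists in both joined tables, so the database can't tell which one is meant

Fix: Qualify the column with its table alias (c.name)

Corrected query:
SELECT c.name, p.name FROM departments p JOIN staff c ON c.dept_id = p.id

Result:
name  | name       
------+------------
Frank | Legal      
Eve   | Sales      
Eve   | Engineering
Hank  | Sales      
Alice | Sales      
Bob   | Engineering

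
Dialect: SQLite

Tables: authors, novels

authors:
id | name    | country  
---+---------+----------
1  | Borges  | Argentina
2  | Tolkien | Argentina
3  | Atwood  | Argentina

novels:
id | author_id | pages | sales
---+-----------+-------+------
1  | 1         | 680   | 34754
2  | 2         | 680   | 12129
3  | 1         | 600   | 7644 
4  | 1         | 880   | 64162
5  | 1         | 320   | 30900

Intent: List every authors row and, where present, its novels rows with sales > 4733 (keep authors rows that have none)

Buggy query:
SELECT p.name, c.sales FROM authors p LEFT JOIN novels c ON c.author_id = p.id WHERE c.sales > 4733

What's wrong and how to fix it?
Bug: A WHERE condition on the right-hand table after LEFT JOIN drops unmatched parents

Fix: Put 'c.sales > 4733' in the JOIN's ON clause instead of WHERE

Corrected query:
SELECT p.name, c.sales FROM authors p LEFT JOIN novels c ON c.author_id = p.id AND c.sales > 4733

Result:
name    | sales
--------+------
Borges  | 7644 
Borges  | 30900
Borges  | 34754
Borges  | 64162
Tolkien | 12129
Atwood  | NULL 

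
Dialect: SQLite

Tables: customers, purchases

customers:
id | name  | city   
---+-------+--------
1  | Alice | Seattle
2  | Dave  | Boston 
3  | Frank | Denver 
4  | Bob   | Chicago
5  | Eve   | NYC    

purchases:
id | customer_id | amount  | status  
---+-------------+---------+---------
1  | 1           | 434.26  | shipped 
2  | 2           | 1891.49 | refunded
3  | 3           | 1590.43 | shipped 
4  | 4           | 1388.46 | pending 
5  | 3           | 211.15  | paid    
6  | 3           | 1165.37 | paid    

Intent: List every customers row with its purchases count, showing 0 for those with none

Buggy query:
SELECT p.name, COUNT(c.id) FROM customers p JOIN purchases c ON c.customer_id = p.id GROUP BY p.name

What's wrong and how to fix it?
Bug: INNER JOIN drops customers rows that have no matching purchases rows

Fix: Use LEFT JOIN so parents without children still appear (COUNT(c.id) gives 0)

Corrected query:
SELECT p.name, COUNT(c.id) FROM customers p LEFT JOIN purchases c ON c.customer_id = p.id GROUP BY p.name

Result:
name  | COUNT(c.id)
------+------------
Alice | 1          
Bob   | 1          
Dave  | 1          
Eve   | 0          
Frank | 3          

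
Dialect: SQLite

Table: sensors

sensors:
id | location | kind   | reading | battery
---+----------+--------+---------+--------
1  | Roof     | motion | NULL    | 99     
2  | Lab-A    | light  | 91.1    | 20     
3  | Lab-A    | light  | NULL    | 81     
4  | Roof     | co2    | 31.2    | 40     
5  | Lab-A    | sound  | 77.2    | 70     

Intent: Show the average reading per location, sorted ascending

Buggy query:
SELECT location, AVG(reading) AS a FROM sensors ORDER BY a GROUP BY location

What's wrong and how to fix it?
Bug: ORDER BY appears before GROUP BY; SQL clause order requires GROUP BY first

Fix: Reorder: SELECT … FROM … GROUP BY … ORDER BY …

Corrected query:
SELECT location, AVG(reading) AS a FROM sensors GROUP BY location ORDER BY a

Result:
location | a    
---------+------
Roof     | 31.2 
Lab-A    | 84.15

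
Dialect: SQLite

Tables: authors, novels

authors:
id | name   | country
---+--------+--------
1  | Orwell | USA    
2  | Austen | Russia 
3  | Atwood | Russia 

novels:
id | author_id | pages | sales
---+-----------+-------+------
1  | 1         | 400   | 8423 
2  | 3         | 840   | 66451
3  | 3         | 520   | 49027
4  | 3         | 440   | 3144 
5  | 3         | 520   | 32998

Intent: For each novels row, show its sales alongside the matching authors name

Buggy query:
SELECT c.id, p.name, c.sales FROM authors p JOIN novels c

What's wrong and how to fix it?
Bug: JOIN with no ON clause produces a cartesian product; every novels row pairs with every authors row

Fix: Specify the join condition linking the foreign key to the parent id

Corrected query:
SELECT c.id, p.name, c.sales FROM authors p JOIN novels c ON c.author_id = p.id

Result:
id | name   | sales
---+--------+------
1  | Orwell | 8423 
2  | Atwood | 66451
3  | Atwood | 49027
4  | Atwood | 3144 
5  | Atwood | 32998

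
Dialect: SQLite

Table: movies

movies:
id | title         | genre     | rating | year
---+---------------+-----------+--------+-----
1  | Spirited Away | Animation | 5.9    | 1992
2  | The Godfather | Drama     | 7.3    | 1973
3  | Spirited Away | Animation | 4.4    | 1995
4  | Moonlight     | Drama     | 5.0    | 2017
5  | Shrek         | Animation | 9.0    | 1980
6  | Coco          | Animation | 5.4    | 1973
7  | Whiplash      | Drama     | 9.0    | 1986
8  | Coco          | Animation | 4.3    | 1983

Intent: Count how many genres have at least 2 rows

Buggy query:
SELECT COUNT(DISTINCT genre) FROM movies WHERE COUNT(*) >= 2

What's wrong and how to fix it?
Bug: WHERE filters individual rows, not groups, so a group-level COUNT is invalid there

Fix: Use a subquery that GROUPs and filters with HAVING, then count its rows

Corrected query:
SELECT COUNT(*) FROM (SELECT genre FROM movies GROUP BY genre HAVING COUNT(*) >= 2)

Result:
COUNT(*)
--------
2       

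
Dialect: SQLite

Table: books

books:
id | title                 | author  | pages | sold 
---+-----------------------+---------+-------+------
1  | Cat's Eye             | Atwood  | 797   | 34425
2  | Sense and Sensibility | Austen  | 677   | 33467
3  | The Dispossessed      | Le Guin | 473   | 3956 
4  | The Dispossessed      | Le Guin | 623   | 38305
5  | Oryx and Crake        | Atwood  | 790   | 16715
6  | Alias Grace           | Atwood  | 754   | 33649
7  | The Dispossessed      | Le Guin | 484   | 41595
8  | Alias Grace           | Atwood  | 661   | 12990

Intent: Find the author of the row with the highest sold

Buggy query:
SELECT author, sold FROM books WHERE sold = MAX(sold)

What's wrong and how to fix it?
Bug: WHERE is evaluated per row; an aggregate over the whole table isn't defined there

Fix: Wrap MAX in a scalar subquery so WHERE compares against a single value

Corrected query:
SELECT author, sold FROM books WHERE sold = (SELECT MAX(sold) FROM books)

Result:
author  | sold 
--------+------
Le Guin | 41595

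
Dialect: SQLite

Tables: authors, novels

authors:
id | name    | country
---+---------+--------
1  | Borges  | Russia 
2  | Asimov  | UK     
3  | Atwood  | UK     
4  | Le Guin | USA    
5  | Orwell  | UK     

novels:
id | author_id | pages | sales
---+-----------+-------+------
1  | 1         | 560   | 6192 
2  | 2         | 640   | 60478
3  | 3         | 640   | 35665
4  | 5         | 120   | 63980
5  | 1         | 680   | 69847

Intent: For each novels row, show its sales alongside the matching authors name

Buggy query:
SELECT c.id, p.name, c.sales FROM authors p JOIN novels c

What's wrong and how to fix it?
Bug: Missing join condition: each novels row is matched to all authors rows instead of just its own

Fix: Specify the join condition linking the foreign key to the parent id

Corrected query:
SELECT c.id, p.name, c.sales FROM authors p JOIN novels c ON c.author_id = p.id

Result:
id | name   | sales
---+--------+------
1  | Borges | 6192 
2  | Asimov | 60478
3  | Atwood | 35665
4  | Orwell | 63980
5  | Borges | 69847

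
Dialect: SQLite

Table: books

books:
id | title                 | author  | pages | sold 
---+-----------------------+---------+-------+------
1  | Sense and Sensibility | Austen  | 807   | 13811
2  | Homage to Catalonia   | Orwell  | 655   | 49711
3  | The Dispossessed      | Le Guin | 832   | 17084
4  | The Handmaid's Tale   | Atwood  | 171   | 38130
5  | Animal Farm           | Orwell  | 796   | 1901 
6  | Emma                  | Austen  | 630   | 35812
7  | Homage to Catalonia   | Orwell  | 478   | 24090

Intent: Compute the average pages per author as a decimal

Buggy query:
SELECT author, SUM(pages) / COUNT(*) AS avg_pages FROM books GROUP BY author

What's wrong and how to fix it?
Bug: SUM(pages) and COUNT(*) are both integers; the division truncates the fractional part

Fix: Cast one side to REAL so the division keeps the fractional part

Corrected query:
SELECT author, SUM(pages) * 1.0 / COUNT(*) AS avg_pages FROM books GROUP BY author

Result:
author  | avg_pages
--------+----------
Atwood  | 171      
Austen  | 718.5    
Le Guin | 832      
Orwell  | 643      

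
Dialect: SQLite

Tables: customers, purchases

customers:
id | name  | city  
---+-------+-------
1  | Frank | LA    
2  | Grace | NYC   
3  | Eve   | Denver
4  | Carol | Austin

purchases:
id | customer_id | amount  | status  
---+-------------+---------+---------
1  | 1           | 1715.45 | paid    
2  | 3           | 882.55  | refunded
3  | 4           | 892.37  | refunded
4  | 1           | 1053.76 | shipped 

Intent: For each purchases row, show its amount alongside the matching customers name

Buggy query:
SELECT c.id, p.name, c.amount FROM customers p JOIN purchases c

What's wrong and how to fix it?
Bug: Missing join condition: each purchases row is matched to all customers rows instead of just its own

Fix: Specify the join condition linking the foreign key to the parent id

Corrected query:
SELECT c.id, p.name, c.amount FROM customers p JOIN purchases c ON c.customer_id = p.id

Result:
id | name  | amount 
---+-------+--------
1  | Frank | 1715.45
2  | Eve   | 882.55 
3  | Carol | 892.37 
4  | Frank | 1053.76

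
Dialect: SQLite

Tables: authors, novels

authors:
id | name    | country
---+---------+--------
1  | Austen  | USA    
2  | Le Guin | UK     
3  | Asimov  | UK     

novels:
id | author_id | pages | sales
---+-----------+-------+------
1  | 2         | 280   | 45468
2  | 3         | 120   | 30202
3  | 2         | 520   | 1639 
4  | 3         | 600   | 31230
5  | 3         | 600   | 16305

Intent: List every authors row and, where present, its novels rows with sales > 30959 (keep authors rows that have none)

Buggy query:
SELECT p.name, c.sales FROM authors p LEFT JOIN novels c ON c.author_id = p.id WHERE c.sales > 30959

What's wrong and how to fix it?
Bug: A WHERE condition on the right-hand table after LEFT JOIN drops unmatched parents

Fix: Put 'c.sales > 30959' in the JOIN's ON clause instead of WHERE

Corrected query:
SELECT p.name, c.sales FROM authors p LEFT JOIN novels c ON c.author_id = p.id AND c.sales > 30959

Result:
name    | sales
--------+------
Austen  | NULL 
Le Guin | 45468
Asimov  | 31230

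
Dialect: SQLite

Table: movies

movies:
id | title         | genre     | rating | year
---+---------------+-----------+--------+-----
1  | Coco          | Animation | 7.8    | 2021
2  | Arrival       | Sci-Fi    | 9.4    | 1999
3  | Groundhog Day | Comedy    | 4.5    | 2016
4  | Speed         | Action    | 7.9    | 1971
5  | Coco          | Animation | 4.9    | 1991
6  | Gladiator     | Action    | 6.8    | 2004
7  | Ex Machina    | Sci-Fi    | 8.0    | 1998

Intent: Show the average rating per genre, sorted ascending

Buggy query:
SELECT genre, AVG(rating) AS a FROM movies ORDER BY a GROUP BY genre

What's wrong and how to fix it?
Bug: GROUP BY must precede ORDER BY

Fix: Move ORDER BY to the end, after GROUP BY

Corrected query:
SELECT genre, AVG(rating) AS a FROM movies GROUP BY genre ORDER BY a

Result:
genre     | a   
----------+-----
Comedy    | 4.5 
Animation | 6.35
Action    | 7.35
Sci-Fi    | 8.7 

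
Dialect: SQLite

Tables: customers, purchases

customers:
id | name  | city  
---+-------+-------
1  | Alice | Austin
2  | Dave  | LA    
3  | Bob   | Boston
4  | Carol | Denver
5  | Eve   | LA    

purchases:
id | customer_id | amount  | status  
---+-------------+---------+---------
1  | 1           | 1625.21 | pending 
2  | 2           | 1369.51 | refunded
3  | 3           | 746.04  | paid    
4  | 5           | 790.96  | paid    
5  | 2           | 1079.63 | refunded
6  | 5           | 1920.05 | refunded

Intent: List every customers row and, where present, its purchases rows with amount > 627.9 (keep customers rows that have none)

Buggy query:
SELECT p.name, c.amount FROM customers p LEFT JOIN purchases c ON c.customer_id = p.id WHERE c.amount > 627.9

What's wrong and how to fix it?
Bug: A WHERE condition on the right-hand table after LEFT JOIN drops unmatched parents

Fix: Put 'c.amount > 627.9' in the JOIN's ON clause instead of WHERE

Corrected query:
SELECT p.name, c.amount FROM customers p LEFT JOIN purchases c ON c.customer_id = p.id AND c.amount > 627.9

Result:
name  | amount 
------+--------
Alice | 1625.21
Dave  | 1079.63
Dave  | 1369.51
Bob   | 746.04 
Carol | NULL   
Eve   | 790.96 
Eve   | 1920.05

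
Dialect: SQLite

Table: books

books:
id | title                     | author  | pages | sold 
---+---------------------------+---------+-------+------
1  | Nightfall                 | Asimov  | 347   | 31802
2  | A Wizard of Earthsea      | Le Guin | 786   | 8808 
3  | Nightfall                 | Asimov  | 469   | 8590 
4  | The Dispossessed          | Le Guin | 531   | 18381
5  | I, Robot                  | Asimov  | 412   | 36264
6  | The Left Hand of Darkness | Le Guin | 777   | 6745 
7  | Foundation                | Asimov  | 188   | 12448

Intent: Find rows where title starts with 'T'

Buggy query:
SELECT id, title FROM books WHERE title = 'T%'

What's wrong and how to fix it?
Bug: Wildcards only work with LIKE; '=' treats '%' as a literal character

Fix: Use LIKE for wildcard pattern matching

Corrected query:
SELECT id, title FROM books WHERE title LIKE 'T%'

Result:
id | title                    
---+--------------------------
4  | The Dispossessed         
6  | The Left Hand of Darkness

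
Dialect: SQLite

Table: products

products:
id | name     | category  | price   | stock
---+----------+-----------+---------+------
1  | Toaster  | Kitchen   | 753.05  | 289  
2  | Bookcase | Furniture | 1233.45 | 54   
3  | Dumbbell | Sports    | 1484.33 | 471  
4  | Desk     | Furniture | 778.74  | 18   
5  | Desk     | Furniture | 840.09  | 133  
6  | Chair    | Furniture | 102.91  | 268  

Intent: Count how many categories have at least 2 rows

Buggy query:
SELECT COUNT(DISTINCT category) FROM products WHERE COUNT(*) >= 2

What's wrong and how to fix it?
Bug: COUNT(*) cannot appear in WHERE; the per-group count doesn't exist yet

Fix: Use a subquery that GROUPs and filters with HAVING, then count its rows

Corrected query:
SELECT COUNT(*) FROM (SELECT category FROM products GROUP BY category HAVING COUNT(*) >= 2)

Result:
COUNT(*)
--------
1       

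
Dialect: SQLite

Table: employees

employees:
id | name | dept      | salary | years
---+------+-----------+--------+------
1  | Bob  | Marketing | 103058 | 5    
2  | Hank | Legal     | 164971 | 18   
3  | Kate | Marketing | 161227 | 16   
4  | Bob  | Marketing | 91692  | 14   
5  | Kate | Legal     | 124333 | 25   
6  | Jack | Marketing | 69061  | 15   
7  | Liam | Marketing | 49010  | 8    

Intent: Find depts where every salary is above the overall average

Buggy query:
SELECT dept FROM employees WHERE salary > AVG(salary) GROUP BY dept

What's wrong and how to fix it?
Bug: AVG() is an aggregate; it can't sit directly in WHERE

Fix: Compute the overall average in a scalar subquery and compare each group's MIN against it in HAVING

Corrected query:
SELECT dept FROM employees GROUP BY dept HAVING MIN(salary) > (SELECT AVG(salary) FROM employees)

Result:
dept 
-----
Legal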